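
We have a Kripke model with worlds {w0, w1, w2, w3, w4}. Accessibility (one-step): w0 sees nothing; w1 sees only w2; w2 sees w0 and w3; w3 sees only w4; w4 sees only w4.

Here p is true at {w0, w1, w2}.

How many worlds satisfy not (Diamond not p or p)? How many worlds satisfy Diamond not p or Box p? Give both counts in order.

For not (Diamond not p or p):
w0: Diamond not p or p is T. ✗
w1: Diamond not p or p is T. ✗
w2: Diamond not p or p is T. ✗
w3: Diamond not p or p is T. ✗
w4: Diamond not p or p is T. ✗
— 0 worlds.
For Diamond not p or Box p:
w0: Diamond not p is F, Box p is T. ✓
w1: Diamond not p is F, Box p is T. ✓
w2: Diamond not p is T, Box p is F. ✓
w3: Diamond not p is T, Box p is F. ✓
w4: Diamond not p is T, Box p is F. ✓
— 5 worlds.

0 and 5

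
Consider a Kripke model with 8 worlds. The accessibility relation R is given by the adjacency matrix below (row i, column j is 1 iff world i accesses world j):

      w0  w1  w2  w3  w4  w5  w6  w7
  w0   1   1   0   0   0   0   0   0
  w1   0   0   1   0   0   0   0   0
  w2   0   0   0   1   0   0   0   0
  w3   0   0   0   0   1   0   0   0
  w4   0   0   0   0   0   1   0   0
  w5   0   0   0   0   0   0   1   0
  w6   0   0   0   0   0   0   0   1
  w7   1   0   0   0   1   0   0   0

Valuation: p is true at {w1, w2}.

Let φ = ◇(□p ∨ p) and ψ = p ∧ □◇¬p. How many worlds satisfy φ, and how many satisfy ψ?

2 and 2

For ◇(□p ∨ p):
w0: successors {w0, w1}; □p ∨ p there: w0:F, w1:T. ✓
w1: successors {w2}; □p ∨ p there: w2:T. ✓
w2: successors {w3}; □p ∨ p there: w3:F. ✗
w3: successors {w4}; □p ∨ p there: w4:F. ✗
w4: successors {w5}; □p ∨ p there: w5:F. ✗
w5: successors {w6}; □p ∨ p there: w6:F. ✗
w6: successors {w7}; □p ∨ p there: w7:F. ✗
w7: successors {w0, w4}; □p ∨ p there: w0:F, w4:F. ✗
— 2 worlds.
For p ∧ □◇¬p:
w0: p is F, □◇¬p is F. ✗
w1: p is T, □◇¬p is T. ✓
w2: p is T, □◇¬p is T. ✓
w3: p is F, □◇¬p is T. ✗
w4: p is F, □◇¬p is T. ✗
w5: p is F, □◇¬p is T. ✗
w6: p is F, □◇¬p is T. ✗
w7: p is F, □◇¬p is T. ✗
— 2 worlds.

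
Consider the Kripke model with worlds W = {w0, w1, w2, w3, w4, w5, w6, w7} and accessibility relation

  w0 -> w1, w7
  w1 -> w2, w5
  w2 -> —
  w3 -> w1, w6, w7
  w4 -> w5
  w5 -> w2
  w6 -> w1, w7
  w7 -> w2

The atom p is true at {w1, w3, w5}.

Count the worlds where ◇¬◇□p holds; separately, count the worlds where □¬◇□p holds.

4 and 3

For ◇¬◇□p:
w0: successors {w1, w7}; ¬◇□p there: w1:F, w7:F. ✗
w1: successors {w2, w5}; ¬◇□p there: w2:T, w5:F. ✓
w2: no successors, so ◇¬◇□p fails. ✗
w3: successors {w1, w6, w7}; ¬◇□p there: w1:F, w6:T, w7:F. ✓
w4: successors {w5}; ¬◇□p there: w5:F. ✗
w5: successors {w2}; ¬◇□p there: w2:T. ✓
w6: successors {w1, w7}; ¬◇□p there: w1:F, w7:F. ✗
w7: successors {w2}; ¬◇□p there: w2:T. ✓
— 4 worlds.
For □¬◇□p:
w0: successors {w1, w7}; ¬◇□p there: w1:F, w7:F. ✗
w1: successors {w2, w5}; ¬◇□p there: w2:T, w5:F. ✗
w2: no successors, so □¬◇□p holds vacuously. ✓
w3: successors {w1, w6, w7}; ¬◇□p there: w1:F, w6:T, w7:F. ✗
w4: successors {w5}; ¬◇□p there: w5:F. ✗
w5: successors {w2}; ¬◇□p there: w2:T. ✓
w6: successors {w1, w7}; ¬◇□p there: w1:F, w7:F. ✗
w7: successors {w2}; ¬◇□p there: w2:T. ✓
— 3 worlds.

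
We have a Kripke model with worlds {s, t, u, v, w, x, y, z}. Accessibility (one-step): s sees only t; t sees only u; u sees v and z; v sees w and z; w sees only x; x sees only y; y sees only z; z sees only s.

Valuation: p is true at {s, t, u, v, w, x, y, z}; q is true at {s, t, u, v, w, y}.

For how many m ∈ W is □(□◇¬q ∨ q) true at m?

5

s: successors {t}; □◇¬q ∨ q there: t:T. ✓
t: successors {u}; □◇¬q ∨ q there: u:T. ✓
u: successors {v, z}; □◇¬q ∨ q there: v:T, z:F. ✗
v: successors {w, z}; □◇¬q ∨ q there: w:T, z:F. ✗
w: successors {x}; □◇¬q ∨ q there: x:T. ✓
x: successors {y}; □◇¬q ∨ q there: y:T. ✓
y: successors {z}; □◇¬q ∨ q there: z:F. ✗
z: successors {s}; □◇¬q ∨ q there: s:T. ✓
Satisfying worlds: {s, t, w, x, z}.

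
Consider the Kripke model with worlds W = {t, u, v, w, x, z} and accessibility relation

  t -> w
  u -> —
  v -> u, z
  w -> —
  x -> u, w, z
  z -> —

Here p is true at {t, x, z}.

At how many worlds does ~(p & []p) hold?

t: p & []p is F. ✓
u: p & []p is F. ✓
v: p & []p is F. ✓
w: p & []p is F. ✓
x: p & []p is F. ✓
z: p & []p is T. ✗
Satisfying worlds: {t, u, v, w, x}.

5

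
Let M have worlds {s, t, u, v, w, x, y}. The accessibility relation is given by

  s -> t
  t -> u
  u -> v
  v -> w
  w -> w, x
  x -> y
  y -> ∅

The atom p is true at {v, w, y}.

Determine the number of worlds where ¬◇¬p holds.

s: ◇¬p is T. ✗
t: ◇¬p is T. ✗
u: ◇¬p is F. ✓
v: ◇¬p is F. ✓
w: ◇¬p is T. ✗
x: ◇¬p is F. ✓
y: ◇¬p is F. ✓
Satisfying worlds: {u, v, x, y}.

4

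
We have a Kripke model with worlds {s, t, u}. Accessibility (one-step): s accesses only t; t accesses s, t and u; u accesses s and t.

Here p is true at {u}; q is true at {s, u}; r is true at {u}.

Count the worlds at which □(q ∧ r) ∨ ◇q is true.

2

s: □(q ∧ r) is F, ◇q is F. ✗
t: □(q ∧ r) is F, ◇q is T. ✓
u: □(q ∧ r) is F, ◇q is T. ✓
Satisfying worlds: {t, u}.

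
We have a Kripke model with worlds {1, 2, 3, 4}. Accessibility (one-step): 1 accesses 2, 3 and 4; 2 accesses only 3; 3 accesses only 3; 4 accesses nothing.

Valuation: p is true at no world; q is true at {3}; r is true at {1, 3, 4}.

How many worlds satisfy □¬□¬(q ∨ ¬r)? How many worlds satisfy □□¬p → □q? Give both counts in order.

For □¬□¬(q ∨ ¬r):
1: successors {2, 3, 4}; ¬□¬(q ∨ ¬r) there: 2:T, 3:T, 4:F. ✗
2: successors {3}; ¬□¬(q ∨ ¬r) there: 3:T. ✓
3: successors {3}; ¬□¬(q ∨ ¬r) there: 3:T. ✓
4: no successors, so □¬□¬(q ∨ ¬r) holds vacuously. ✓
— 3 worlds.
For □□¬p → □q:
1: □□¬p is T, □q is F. ✗
2: □□¬p is T, □q is T. ✓
3: □□¬p is T, □q is T. ✓
4: □□¬p is T, □q is T. ✓
— 3 worlds.

3 and 3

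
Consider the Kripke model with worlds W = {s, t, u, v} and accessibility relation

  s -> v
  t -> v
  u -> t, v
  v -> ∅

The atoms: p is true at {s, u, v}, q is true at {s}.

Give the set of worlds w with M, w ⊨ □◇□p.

{v}

s: successors {v}; ◇□p there: v:F. ✗
t: successors {v}; ◇□p there: v:F. ✗
u: successors {t, v}; ◇□p there: t:T, v:F. ✗
v: no successors, so □◇□p holds vacuously. ✓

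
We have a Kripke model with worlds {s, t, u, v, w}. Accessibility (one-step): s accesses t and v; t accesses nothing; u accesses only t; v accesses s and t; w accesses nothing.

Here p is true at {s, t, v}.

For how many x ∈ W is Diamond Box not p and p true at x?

2

s: Diamond Box not p is T, p is T. ✓
t: Diamond Box not p is F, p is T. ✗
u: Diamond Box not p is T, p is F. ✗
v: Diamond Box not p is T, p is T. ✓
w: Diamond Box not p is F, p is F. ✗
Satisfying worlds: {s, v}.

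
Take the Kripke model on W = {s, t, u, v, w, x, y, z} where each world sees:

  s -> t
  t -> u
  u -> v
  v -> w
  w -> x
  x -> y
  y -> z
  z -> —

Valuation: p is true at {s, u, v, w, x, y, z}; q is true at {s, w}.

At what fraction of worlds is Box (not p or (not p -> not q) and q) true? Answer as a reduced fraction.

s: successors {t}; not p or (not p -> not q) and q there: t:T. ✓
t: successors {u}; not p or (not p -> not q) and q there: u:F. ✗
u: successors {v}; not p or (not p -> not q) and q there: v:F. ✗
v: successors {w}; not p or (not p -> not q) and q there: w:T. ✓
w: successors {x}; not p or (not p -> not q) and q there: x:F. ✗
x: successors {y}; not p or (not p -> not q) and q there: y:F. ✗
y: successors {z}; not p or (not p -> not q) and q there: z:F. ✗
z: no successors, so Box (not p or (not p -> not q) and q) holds vacuously. ✓
That's 3 of 8 worlds, so 3/8.

3/8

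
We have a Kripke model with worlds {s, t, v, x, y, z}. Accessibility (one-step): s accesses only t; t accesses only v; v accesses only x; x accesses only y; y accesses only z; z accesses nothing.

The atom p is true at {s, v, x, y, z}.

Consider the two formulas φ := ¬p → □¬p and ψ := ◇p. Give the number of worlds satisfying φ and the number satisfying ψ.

5 and 4

For ¬p → □¬p:
s: ¬p is F, □¬p is T. ✓
t: ¬p is T, □¬p is F. ✗
v: ¬p is F, □¬p is F. ✓
x: ¬p is F, □¬p is F. ✓
y: ¬p is F, □¬p is F. ✓
z: ¬p is F, □¬p is T. ✓
— 5 worlds.
For ◇p:
s: successors {t}; p there: t:F. ✗
t: successors {v}; p there: v:T. ✓
v: successors {x}; p there: x:T. ✓
x: successors {y}; p there: y:T. ✓
y: successors {z}; p there: z:T. ✓
z: no successors, so ◇p fails. ✗
— 4 worlds.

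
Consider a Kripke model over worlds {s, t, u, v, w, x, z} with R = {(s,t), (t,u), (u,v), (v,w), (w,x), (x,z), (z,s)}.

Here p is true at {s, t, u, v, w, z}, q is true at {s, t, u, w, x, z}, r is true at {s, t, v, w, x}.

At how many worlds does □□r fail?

s: successors {t}; □r there: t:F. ✗
t: successors {u}; □r there: u:T. ✓
u: successors {v}; □r there: v:T. ✓
v: successors {w}; □r there: w:T. ✓
w: successors {x}; □r there: x:F. ✗
x: successors {z}; □r there: z:T. ✓
z: successors {s}; □r there: s:T. ✓
Satisfying worlds: {t, u, v, x, z}.
So □□r fails at the other 2 worlds.

2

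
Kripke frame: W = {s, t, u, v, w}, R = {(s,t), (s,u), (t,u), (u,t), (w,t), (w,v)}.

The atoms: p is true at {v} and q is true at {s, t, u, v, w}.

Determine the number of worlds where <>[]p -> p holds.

4

s: <>[]p is F, p is F. ✓
t: <>[]p is F, p is F. ✓
u: <>[]p is F, p is F. ✓
v: <>[]p is F, p is T. ✓
w: <>[]p is T, p is F. ✗
Satisfying worlds: {s, t, u, v}.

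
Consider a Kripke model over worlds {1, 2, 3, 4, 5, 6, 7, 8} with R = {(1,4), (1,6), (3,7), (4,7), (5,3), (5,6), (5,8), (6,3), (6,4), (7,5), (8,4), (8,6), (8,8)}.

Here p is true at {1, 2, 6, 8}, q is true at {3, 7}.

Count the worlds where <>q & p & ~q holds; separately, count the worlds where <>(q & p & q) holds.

For <>q & p & ~q:
1: <>q is F, p & ~q is T. ✗
2: <>q is F, p & ~q is T. ✗
3: <>q is T, p & ~q is F. ✗
4: <>q is T, p & ~q is F. ✗
5: <>q is T, p & ~q is F. ✗
6: <>q is T, p & ~q is T. ✓
7: <>q is F, p & ~q is F. ✗
8: <>q is F, p & ~q is T. ✗
— 1 world.
For <>(q & p & q):
1: successors {4, 6}; q & p & q there: 4:F, 6:F. ✗
2: no successors, so <>(q & p & q) fails. ✗
3: successors {7}; q & p & q there: 7:F. ✗
4: successors {7}; q & p & q there: 7:F. ✗
5: successors {3, 6, 8}; q & p & q there: 3:F, 6:F, 8:F. ✗
6: successors {3, 4}; q & p & q there: 3:F, 4:F. ✗
7: successors {5}; q & p & q there: 5:F. ✗
8: successors {4, 6, 8}; q & p & q there: 4:F, 6:F, 8:F. ✗
— 0 worlds.

1 and 0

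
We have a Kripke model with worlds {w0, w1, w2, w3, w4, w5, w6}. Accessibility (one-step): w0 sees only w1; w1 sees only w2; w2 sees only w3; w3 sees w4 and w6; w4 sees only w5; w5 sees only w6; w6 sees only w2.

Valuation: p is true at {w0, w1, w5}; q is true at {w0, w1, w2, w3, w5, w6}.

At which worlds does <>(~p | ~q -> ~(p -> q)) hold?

{w0, w4}

w0: successors {w1}; ~p | ~q -> ~(p -> q) there: w1:T. ✓
w1: successors {w2}; ~p | ~q -> ~(p -> q) there: w2:F. ✗
w2: successors {w3}; ~p | ~q -> ~(p -> q) there: w3:F. ✗
w3: successors {w4, w6}; ~p | ~q -> ~(p -> q) there: w4:F, w6:F. ✗
w4: successors {w5}; ~p | ~q -> ~(p -> q) there: w5:T. ✓
w5: successors {w6}; ~p | ~q -> ~(p -> q) there: w6:F. ✗
w6: successors {w2}; ~p | ~q -> ~(p -> q) there: w2:F. ✗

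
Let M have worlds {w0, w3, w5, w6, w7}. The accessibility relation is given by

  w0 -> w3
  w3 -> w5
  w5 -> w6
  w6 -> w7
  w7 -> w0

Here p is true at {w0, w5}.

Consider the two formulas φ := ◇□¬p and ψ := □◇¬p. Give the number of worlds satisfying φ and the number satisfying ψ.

3 and 3

For ◇□¬p:
w0: successors {w3}; □¬p there: w3:F. ✗
w3: successors {w5}; □¬p there: w5:T. ✓
w5: successors {w6}; □¬p there: w6:T. ✓
w6: successors {w7}; □¬p there: w7:F. ✗
w7: successors {w0}; □¬p there: w0:T. ✓
— 3 worlds.
For □◇¬p:
w0: successors {w3}; ◇¬p there: w3:F. ✗
w3: successors {w5}; ◇¬p there: w5:T. ✓
w5: successors {w6}; ◇¬p there: w6:T. ✓
w6: successors {w7}; ◇¬p there: w7:F. ✗
w7: successors {w0}; ◇¬p there: w0:T. ✓
— 3 worlds.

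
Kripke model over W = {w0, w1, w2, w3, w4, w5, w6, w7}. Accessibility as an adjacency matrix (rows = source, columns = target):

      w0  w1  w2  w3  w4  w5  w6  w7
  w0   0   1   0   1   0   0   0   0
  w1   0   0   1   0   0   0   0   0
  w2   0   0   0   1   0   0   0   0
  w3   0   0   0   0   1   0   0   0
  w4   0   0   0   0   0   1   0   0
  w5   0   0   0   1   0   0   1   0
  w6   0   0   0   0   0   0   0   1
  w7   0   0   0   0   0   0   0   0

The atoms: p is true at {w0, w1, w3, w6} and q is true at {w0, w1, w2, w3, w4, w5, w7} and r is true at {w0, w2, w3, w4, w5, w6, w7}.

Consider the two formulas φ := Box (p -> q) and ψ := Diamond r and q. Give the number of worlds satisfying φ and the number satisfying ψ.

7 and 6

For Box (p -> q):
w0: successors {w1, w3}; p -> q there: w1:T, w3:T. ✓
w1: successors {w2}; p -> q there: w2:T. ✓
w2: successors {w3}; p -> q there: w3:T. ✓
w3: successors {w4}; p -> q there: w4:T. ✓
w4: successors {w5}; p -> q there: w5:T. ✓
w5: successors {w3, w6}; p -> q there: w3:T, w6:F. ✗
w6: successors {w7}; p -> q there: w7:T. ✓
w7: no successors, so Box (p -> q) holds vacuously. ✓
— 7 worlds.
For Diamond r and q:
w0: Diamond r is T, q is T. ✓
w1: Diamond r is T, q is T. ✓
w2: Diamond r is T, q is T. ✓
w3: Diamond r is T, q is T. ✓
w4: Diamond r is T, q is T. ✓
w5: Diamond r is T, q is T. ✓
w6: Diamond r is T, q is F. ✗
w7: Diamond r is F, q is T. ✗
— 6 worlds.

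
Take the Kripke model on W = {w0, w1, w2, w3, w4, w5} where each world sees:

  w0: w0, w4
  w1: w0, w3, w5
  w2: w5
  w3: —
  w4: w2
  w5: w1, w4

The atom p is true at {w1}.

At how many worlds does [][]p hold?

1

w0: successors {w0, w4}; []p there: w0:F, w4:F. ✗
w1: successors {w0, w3, w5}; []p there: w0:F, w3:T, w5:F. ✗
w2: successors {w5}; []p there: w5:F. ✗
w3: no successors, so [][]p holds vacuously. ✓
w4: successors {w2}; []p there: w2:F. ✗
w5: successors {w1, w4}; []p there: w1:F, w4:F. ✗
Satisfying worlds: {w3}.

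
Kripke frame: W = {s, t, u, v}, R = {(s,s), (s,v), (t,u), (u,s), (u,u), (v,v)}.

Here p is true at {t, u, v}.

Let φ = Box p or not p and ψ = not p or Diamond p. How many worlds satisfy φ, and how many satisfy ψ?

3 and 4

For Box p or not p:
s: Box p is F, not p is T. ✓
t: Box p is T, not p is F. ✓
u: Box p is F, not p is F. ✗
v: Box p is T, not p is F. ✓
— 3 worlds.
For not p or Diamond p:
s: not p is T, Diamond p is T. ✓
t: not p is F, Diamond p is T. ✓
u: not p is F, Diamond p is T. ✓
v: not p is F, Diamond p is T. ✓
— 4 worlds.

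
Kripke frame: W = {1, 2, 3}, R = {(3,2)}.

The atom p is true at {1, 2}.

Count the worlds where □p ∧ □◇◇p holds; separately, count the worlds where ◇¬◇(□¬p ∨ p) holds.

2 and 1

For □p ∧ □◇◇p:
1: □p is T, □◇◇p is T. ✓
2: □p is T, □◇◇p is T. ✓
3: □p is T, □◇◇p is F. ✗
— 2 worlds.
For ◇¬◇(□¬p ∨ p):
1: no successors, so ◇¬◇(□¬p ∨ p) fails. ✗
2: no successors, so ◇¬◇(□¬p ∨ p) fails. ✗
3: successors {2}; ¬◇(□¬p ∨ p) there: 2:T. ✓
— 1 world.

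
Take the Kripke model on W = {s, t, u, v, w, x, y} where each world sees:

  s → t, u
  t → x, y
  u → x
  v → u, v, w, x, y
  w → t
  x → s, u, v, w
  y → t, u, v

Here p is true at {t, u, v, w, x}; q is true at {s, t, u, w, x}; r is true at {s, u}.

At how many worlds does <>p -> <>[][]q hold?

s: <>p is T, <>[][]q is F. ✗
t: <>p is T, <>[][]q is F. ✗
u: <>p is T, <>[][]q is F. ✗
v: <>p is T, <>[][]q is F. ✗
w: <>p is T, <>[][]q is F. ✗
x: <>p is T, <>[][]q is F. ✗
y: <>p is T, <>[][]q is F. ✗
Satisfying worlds: ∅.

0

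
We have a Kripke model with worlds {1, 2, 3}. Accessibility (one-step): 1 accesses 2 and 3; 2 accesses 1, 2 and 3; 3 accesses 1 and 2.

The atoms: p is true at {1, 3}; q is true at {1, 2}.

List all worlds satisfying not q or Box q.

1: not q is F, Box q is F. ✗
2: not q is F, Box q is F. ✗
3: not q is T, Box q is T. ✓

{3}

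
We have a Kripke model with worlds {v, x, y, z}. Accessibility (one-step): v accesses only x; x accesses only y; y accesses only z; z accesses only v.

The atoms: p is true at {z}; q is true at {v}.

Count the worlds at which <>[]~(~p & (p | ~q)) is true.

v: successors {x}; []~(~p & (p | ~q)) there: x:F. ✗
x: successors {y}; []~(~p & (p | ~q)) there: y:T. ✓
y: successors {z}; []~(~p & (p | ~q)) there: z:T. ✓
z: successors {v}; []~(~p & (p | ~q)) there: v:F. ✗
Satisfying worlds: {x, y}.

2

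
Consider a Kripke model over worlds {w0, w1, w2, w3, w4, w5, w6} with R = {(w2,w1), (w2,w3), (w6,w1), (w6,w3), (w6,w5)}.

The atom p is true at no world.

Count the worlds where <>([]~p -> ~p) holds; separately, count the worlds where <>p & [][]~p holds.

For <>([]~p -> ~p):
w0: no successors, so <>([]~p -> ~p) fails. ✗
w1: no successors, so <>([]~p -> ~p) fails. ✗
w2: successors {w1, w3}; []~p -> ~p there: w1:T, w3:T. ✓
w3: no successors, so <>([]~p -> ~p) fails. ✗
w4: no successors, so <>([]~p -> ~p) fails. ✗
w5: no successors, so <>([]~p -> ~p) fails. ✗
w6: successors {w1, w3, w5}; []~p -> ~p there: w1:T, w3:T, w5:T. ✓
— 2 worlds.
For <>p & [][]~p:
w0: <>p is F, [][]~p is T. ✗
w1: <>p is F, [][]~p is T. ✗
w2: <>p is F, [][]~p is T. ✗
w3: <>p is F, [][]~p is T. ✗
w4: <>p is F, [][]~p is T. ✗
w5: <>p is F, [][]~p is T. ✗
w6: <>p is F, [][]~p is T. ✗
— 0 worlds.

2 and 0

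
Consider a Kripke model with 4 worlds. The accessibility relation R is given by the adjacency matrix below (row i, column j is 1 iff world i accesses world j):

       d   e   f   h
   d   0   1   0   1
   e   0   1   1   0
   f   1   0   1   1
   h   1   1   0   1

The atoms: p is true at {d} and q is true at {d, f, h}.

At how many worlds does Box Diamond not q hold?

d: successors {e, h}; Diamond not q there: e:T, h:T. ✓
e: successors {e, f}; Diamond not q there: e:T, f:F. ✗
f: successors {d, f, h}; Diamond not q there: d:T, f:F, h:T. ✗
h: successors {d, e, h}; Diamond not q there: d:T, e:T, h:T. ✓
Satisfying worlds: {d, h}.

2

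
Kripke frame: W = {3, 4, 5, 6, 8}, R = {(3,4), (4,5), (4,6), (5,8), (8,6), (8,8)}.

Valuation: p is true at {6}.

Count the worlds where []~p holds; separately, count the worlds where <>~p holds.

3 and 4

For []~p:
3: successors {4}; ~p there: 4:T. ✓
4: successors {5, 6}; ~p there: 5:T, 6:F. ✗
5: successors {8}; ~p there: 8:T. ✓
6: no successors, so []~p holds vacuously. ✓
8: successors {6, 8}; ~p there: 6:F, 8:T. ✗
— 3 worlds.
For <>~p:
3: successors {4}; ~p there: 4:T. ✓
4: successors {5, 6}; ~p there: 5:T, 6:F. ✓
5: successors {8}; ~p there: 8:T. ✓
6: no successors, so <>~p fails. ✗
8: successors {6, 8}; ~p there: 6:F, 8:T. ✓
— 4 worlds.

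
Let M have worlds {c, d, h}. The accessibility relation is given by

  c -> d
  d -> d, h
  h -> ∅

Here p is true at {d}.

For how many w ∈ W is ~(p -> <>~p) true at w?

0

c: p -> <>~p is T. ✗
d: p -> <>~p is T. ✗
h: p -> <>~p is T. ✗
Satisfying worlds: ∅.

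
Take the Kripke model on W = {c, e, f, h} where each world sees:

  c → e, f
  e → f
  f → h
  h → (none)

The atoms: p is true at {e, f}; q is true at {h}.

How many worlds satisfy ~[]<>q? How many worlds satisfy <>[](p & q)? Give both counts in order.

For ~[]<>q:
c: []<>q is F. ✓
e: []<>q is T. ✗
f: []<>q is F. ✓
h: []<>q is T. ✗
— 2 worlds.
For <>[](p & q):
c: successors {e, f}; [](p & q) there: e:F, f:F. ✗
e: successors {f}; [](p & q) there: f:F. ✗
f: successors {h}; [](p & q) there: h:T. ✓
h: no successors, so <>[](p & q) fails. ✗
— 1 world.

2 and 1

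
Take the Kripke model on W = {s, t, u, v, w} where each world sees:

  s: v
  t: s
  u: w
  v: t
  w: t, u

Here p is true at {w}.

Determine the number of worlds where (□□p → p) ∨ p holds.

s: □□p → p is T, p is F. ✓
t: □□p → p is T, p is F. ✓
u: □□p → p is T, p is F. ✓
v: □□p → p is T, p is F. ✓
w: □□p → p is T, p is T. ✓
Satisfying worlds: {s, t, u, v, w}.

5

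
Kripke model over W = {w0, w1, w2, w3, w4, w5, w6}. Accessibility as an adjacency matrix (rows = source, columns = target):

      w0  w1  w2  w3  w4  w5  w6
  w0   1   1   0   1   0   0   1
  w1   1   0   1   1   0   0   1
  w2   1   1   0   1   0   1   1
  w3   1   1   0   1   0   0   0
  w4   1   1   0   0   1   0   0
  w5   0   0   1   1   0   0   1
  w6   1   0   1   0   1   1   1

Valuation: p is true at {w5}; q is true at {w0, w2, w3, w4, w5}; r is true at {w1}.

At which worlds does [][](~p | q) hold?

w0: successors {w0, w1, w3, w6}; [](~p | q) there: w0:T, w1:T, w3:T, w6:T. ✓
w1: successors {w0, w2, w3, w6}; [](~p | q) there: w0:T, w2:T, w3:T, w6:T. ✓
w2: successors {w0, w1, w3, w5, w6}; [](~p | q) there: w0:T, w1:T, w3:T, w5:T, w6:T. ✓
w3: successors {w0, w1, w3}; [](~p | q) there: w0:T, w1:T, w3:T. ✓
w4: successors {w0, w1, w4}; [](~p | q) there: w0:T, w1:T, w4:T. ✓
w5: successors {w2, w3, w6}; [](~p | q) there: w2:T, w3:T, w6:T. ✓
w6: successors {w0, w2, w4, w5, w6}; [](~p | q) there: w0:T, w2:T, w4:T, w5:T, w6:T. ✓

{w0, w1, w2, w3, w4, w5, w6}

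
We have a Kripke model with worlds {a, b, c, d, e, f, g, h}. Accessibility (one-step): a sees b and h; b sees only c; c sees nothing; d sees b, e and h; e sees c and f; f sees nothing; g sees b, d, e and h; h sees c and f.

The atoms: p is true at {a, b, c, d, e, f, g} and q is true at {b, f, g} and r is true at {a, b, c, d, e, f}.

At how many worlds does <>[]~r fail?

5

a: successors {b, h}; []~r there: b:F, h:F. ✗
b: successors {c}; []~r there: c:T. ✓
c: no successors, so <>[]~r fails. ✗
d: successors {b, e, h}; []~r there: b:F, e:F, h:F. ✗
e: successors {c, f}; []~r there: c:T, f:T. ✓
f: no successors, so <>[]~r fails. ✗
g: successors {b, d, e, h}; []~r there: b:F, d:F, e:F, h:F. ✗
h: successors {c, f}; []~r there: c:T, f:T. ✓
Satisfying worlds: {b, e, h}.
So <>[]~r fails at the other 5 worlds.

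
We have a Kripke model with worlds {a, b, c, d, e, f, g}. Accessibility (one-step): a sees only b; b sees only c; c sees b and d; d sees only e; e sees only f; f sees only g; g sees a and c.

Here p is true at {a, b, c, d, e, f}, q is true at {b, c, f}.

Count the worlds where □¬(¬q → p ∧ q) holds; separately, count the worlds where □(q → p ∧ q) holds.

For □¬(¬q → p ∧ q):
a: successors {b}; ¬(¬q → p ∧ q) there: b:F. ✗
b: successors {c}; ¬(¬q → p ∧ q) there: c:F. ✗
c: successors {b, d}; ¬(¬q → p ∧ q) there: b:F, d:T. ✗
d: successors {e}; ¬(¬q → p ∧ q) there: e:T. ✓
e: successors {f}; ¬(¬q → p ∧ q) there: f:F. ✗
f: successors {g}; ¬(¬q → p ∧ q) there: g:T. ✓
g: successors {a, c}; ¬(¬q → p ∧ q) there: a:T, c:F. ✗
— 2 worlds.
For □(q → p ∧ q):
a: successors {b}; q → p ∧ q there: b:T. ✓
b: successors {c}; q → p ∧ q there: c:T. ✓
c: successors {b, d}; q → p ∧ q there: b:T, d:T. ✓
d: successors {e}; q → p ∧ q there: e:T. ✓
e: successors {f}; q → p ∧ q there: f:T. ✓
f: successors {g}; q → p ∧ q there: g:T. ✓
g: successors {a, c}; q → p ∧ q there: a:T, c:T. ✓
— 7 worlds.

2 and 7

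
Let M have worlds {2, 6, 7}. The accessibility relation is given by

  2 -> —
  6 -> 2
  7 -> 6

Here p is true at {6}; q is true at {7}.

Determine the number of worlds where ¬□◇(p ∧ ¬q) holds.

2

2: □◇(p ∧ ¬q) is T. ✗
6: □◇(p ∧ ¬q) is F. ✓
7: □◇(p ∧ ¬q) is F. ✓
Satisfying worlds: {6, 7}.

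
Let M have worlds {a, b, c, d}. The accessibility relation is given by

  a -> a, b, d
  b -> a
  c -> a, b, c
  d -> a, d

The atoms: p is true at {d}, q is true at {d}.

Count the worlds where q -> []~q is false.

1

a: q is F, []~q is F. ✓
b: q is F, []~q is T. ✓
c: q is F, []~q is T. ✓
d: q is T, []~q is F. ✗
Satisfying worlds: {a, b, c}.
So q -> []~q fails at the other 1 world.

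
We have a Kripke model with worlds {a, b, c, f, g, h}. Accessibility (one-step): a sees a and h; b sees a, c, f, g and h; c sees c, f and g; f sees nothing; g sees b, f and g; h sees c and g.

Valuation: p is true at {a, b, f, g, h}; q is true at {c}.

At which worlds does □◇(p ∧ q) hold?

{f}

a: successors {a, h}; ◇(p ∧ q) there: a:F, h:F. ✗
b: successors {a, c, f, g, h}; ◇(p ∧ q) there: a:F, c:F, f:F, g:F, h:F. ✗
c: successors {c, f, g}; ◇(p ∧ q) there: c:F, f:F, g:F. ✗
f: no successors, so □◇(p ∧ q) holds vacuously. ✓
g: successors {b, f, g}; ◇(p ∧ q) there: b:F, f:F, g:F. ✗
h: successors {c, g}; ◇(p ∧ q) there: c:F, g:F. ✗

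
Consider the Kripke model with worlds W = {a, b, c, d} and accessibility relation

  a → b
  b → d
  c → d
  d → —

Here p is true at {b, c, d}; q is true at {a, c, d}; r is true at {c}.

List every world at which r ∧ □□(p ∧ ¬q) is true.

a: r is F, □□(p ∧ ¬q) is F. ✗
b: r is F, □□(p ∧ ¬q) is T. ✗
c: r is T, □□(p ∧ ¬q) is T. ✓
d: r is F, □□(p ∧ ¬q) is T. ✗

{c}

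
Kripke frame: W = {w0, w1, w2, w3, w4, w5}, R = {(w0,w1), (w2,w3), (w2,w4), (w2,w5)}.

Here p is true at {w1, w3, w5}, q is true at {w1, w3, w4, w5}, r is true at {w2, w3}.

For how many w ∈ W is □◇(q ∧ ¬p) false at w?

w0: successors {w1}; ◇(q ∧ ¬p) there: w1:F. ✗
w1: no successors, so □◇(q ∧ ¬p) holds vacuously. ✓
w2: successors {w3, w4, w5}; ◇(q ∧ ¬p) there: w3:F, w4:F, w5:F. ✗
w3: no successors, so □◇(q ∧ ¬p) holds vacuously. ✓
w4: no successors, so □◇(q ∧ ¬p) holds vacuously. ✓
w5: no successors, so □◇(q ∧ ¬p) holds vacuously. ✓
Satisfying worlds: {w1, w3, w4, w5}.
So □◇(q ∧ ¬p) fails at the other 2 worlds.

2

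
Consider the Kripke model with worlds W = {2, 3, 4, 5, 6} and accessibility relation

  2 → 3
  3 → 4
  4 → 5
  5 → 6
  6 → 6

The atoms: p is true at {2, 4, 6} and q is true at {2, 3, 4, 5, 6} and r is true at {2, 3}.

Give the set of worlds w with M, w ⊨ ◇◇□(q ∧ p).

{3, 4, 5, 6}

2: successors {3}; ◇□(q ∧ p) there: 3:F. ✗
3: successors {4}; ◇□(q ∧ p) there: 4:T. ✓
4: successors {5}; ◇□(q ∧ p) there: 5:T. ✓
5: successors {6}; ◇□(q ∧ p) there: 6:T. ✓
6: successors {6}; ◇□(q ∧ p) there: 6:T. ✓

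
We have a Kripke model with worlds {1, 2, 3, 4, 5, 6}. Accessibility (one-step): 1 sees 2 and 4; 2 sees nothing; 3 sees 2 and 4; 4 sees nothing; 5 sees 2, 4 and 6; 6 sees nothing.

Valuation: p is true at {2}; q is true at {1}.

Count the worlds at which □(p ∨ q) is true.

3

1: successors {2, 4}; p ∨ q there: 2:T, 4:F. ✗
2: no successors, so □(p ∨ q) holds vacuously. ✓
3: successors {2, 4}; p ∨ q there: 2:T, 4:F. ✗
4: no successors, so □(p ∨ q) holds vacuously. ✓
5: successors {2, 4, 6}; p ∨ q there: 2:T, 4:F, 6:F. ✗
6: no successors, so □(p ∨ q) holds vacuously. ✓
Satisfying worlds: {2, 4, 6}.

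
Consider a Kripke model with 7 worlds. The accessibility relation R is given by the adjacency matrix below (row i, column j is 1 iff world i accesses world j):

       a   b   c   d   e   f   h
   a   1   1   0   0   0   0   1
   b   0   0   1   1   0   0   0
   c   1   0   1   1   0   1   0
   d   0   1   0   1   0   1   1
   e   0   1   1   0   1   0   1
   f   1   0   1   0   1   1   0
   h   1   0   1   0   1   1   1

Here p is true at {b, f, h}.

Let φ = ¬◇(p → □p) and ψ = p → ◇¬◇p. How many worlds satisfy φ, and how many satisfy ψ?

For ¬◇(p → □p):
a: ◇(p → □p) is T. ✗
b: ◇(p → □p) is T. ✗
c: ◇(p → □p) is T. ✗
d: ◇(p → □p) is T. ✗
e: ◇(p → □p) is T. ✗
f: ◇(p → □p) is T. ✗
h: ◇(p → □p) is T. ✗
— 0 worlds.
For p → ◇¬◇p:
a: p is F, ◇¬◇p is T. ✓
b: p is T, ◇¬◇p is F. ✗
c: p is F, ◇¬◇p is F. ✓
d: p is F, ◇¬◇p is T. ✓
e: p is F, ◇¬◇p is T. ✓
f: p is T, ◇¬◇p is F. ✗
h: p is T, ◇¬◇p is F. ✗
— 4 worlds.

0 and 4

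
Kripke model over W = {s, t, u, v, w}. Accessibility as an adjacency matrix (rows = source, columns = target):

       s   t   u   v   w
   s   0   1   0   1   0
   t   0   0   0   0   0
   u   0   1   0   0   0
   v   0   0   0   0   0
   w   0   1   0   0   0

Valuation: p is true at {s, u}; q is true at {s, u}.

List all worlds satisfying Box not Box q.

{t, v}

s: successors {t, v}; not Box q there: t:F, v:F. ✗
t: no successors, so Box not Box q holds vacuously. ✓
u: successors {t}; not Box q there: t:F. ✗
v: no successors, so Box not Box q holds vacuously. ✓
w: successors {t}; not Box q there: t:F. ✗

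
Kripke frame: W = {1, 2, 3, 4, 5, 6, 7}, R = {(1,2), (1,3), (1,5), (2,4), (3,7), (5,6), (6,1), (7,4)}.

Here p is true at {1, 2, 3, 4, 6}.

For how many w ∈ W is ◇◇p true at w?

4

1: successors {2, 3, 5}; ◇p there: 2:T, 3:F, 5:T. ✓
2: successors {4}; ◇p there: 4:F. ✗
3: successors {7}; ◇p there: 7:T. ✓
4: no successors, so ◇◇p fails. ✗
5: successors {6}; ◇p there: 6:T. ✓
6: successors {1}; ◇p there: 1:T. ✓
7: successors {4}; ◇p there: 4:F. ✗
Satisfying worlds: {1, 3, 5, 6}.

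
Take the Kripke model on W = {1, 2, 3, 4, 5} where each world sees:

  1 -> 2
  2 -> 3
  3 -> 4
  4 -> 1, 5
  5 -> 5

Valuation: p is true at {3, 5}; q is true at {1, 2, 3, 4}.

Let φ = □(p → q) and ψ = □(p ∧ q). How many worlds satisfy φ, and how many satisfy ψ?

3 and 1

For □(p → q):
1: successors {2}; p → q there: 2:T. ✓
2: successors {3}; p → q there: 3:T. ✓
3: successors {4}; p → q there: 4:T. ✓
4: successors {1, 5}; p → q there: 1:T, 5:F. ✗
5: successors {5}; p → q there: 5:F. ✗
— 3 worlds.
For □(p ∧ q):
1: successors {2}; p ∧ q there: 2:F. ✗
2: successors {3}; p ∧ q there: 3:T. ✓
3: successors {4}; p ∧ q there: 4:F. ✗
4: successors {1, 5}; p ∧ q there: 1:F, 5:F. ✗
5: successors {5}; p ∧ q there: 5:F. ✗
— 1 world.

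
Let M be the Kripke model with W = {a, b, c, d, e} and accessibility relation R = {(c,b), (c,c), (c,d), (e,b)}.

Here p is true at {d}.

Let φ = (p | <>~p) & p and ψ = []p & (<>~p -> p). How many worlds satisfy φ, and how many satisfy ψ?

For (p | <>~p) & p:
a: p | <>~p is F, p is F. ✗
b: p | <>~p is F, p is F. ✗
c: p | <>~p is T, p is F. ✗
d: p | <>~p is T, p is T. ✓
e: p | <>~p is T, p is F. ✗
— 1 world.
For []p & (<>~p -> p):
a: []p is T, <>~p -> p is T. ✓
b: []p is T, <>~p -> p is T. ✓
c: []p is F, <>~p -> p is F. ✗
d: []p is T, <>~p -> p is T. ✓
e: []p is F, <>~p -> p is F. ✗
— 3 worlds.

1 and 3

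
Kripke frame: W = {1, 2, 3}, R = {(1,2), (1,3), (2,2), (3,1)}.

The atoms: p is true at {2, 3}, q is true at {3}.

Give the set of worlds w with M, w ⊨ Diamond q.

1: successors {2, 3}; q there: 2:F, 3:T. ✓
2: successors {2}; q there: 2:F. ✗
3: successors {1}; q there: 1:F. ✗

{1}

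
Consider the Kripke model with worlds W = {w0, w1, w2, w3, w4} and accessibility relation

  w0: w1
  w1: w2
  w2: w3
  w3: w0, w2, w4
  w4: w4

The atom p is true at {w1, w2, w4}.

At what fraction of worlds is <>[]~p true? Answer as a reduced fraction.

2/5

w0: successors {w1}; []~p there: w1:F. ✗
w1: successors {w2}; []~p there: w2:T. ✓
w2: successors {w3}; []~p there: w3:F. ✗
w3: successors {w0, w2, w4}; []~p there: w0:F, w2:T, w4:F. ✓
w4: successors {w4}; []~p there: w4:F. ✗
That's 2 of 5 worlds, so 2/5.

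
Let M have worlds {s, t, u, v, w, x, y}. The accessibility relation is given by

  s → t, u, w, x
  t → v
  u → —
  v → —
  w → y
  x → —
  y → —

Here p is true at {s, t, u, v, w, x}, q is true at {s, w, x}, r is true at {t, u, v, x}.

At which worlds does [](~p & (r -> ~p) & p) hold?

s: successors {t, u, w, x}; ~p & (r -> ~p) & p there: t:F, u:F, w:F, x:F. ✗
t: successors {v}; ~p & (r -> ~p) & p there: v:F. ✗
u: no successors, so [](~p & (r -> ~p) & p) holds vacuously. ✓
v: no successors, so [](~p & (r -> ~p) & p) holds vacuously. ✓
w: successors {y}; ~p & (r -> ~p) & p there: y:F. ✗
x: no successors, so [](~p & (r -> ~p) & p) holds vacuously. ✓
y: no successors, so [](~p & (r -> ~p) & p) holds vacuously. ✓

{u, v, x, y}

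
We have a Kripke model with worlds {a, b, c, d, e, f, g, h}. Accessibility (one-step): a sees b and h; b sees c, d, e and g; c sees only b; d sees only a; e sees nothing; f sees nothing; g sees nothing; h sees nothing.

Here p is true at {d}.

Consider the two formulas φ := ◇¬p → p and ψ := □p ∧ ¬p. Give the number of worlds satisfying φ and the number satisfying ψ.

5 and 4

For ◇¬p → p:
a: ◇¬p is T, p is F. ✗
b: ◇¬p is T, p is F. ✗
c: ◇¬p is T, p is F. ✗
d: ◇¬p is T, p is T. ✓
e: ◇¬p is F, p is F. ✓
f: ◇¬p is F, p is F. ✓
g: ◇¬p is F, p is F. ✓
h: ◇¬p is F, p is F. ✓
— 5 worlds.
For □p ∧ ¬p:
a: □p is F, ¬p is T. ✗
b: □p is F, ¬p is T. ✗
c: □p is F, ¬p is T. ✗
d: □p is F, ¬p is F. ✗
e: □p is T, ¬p is T. ✓
f: □p is T, ¬p is T. ✓
g: □p is T, ¬p is T. ✓
h: □p is T, ¬p is T. ✓
— 4 worlds.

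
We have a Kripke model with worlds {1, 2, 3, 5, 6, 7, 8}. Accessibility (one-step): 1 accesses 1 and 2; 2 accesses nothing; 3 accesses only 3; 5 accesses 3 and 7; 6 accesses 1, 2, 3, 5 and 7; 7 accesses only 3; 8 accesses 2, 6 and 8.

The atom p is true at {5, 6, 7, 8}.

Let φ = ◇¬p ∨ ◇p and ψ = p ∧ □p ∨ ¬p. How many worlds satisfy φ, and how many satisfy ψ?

For ◇¬p ∨ ◇p:
1: ◇¬p is T, ◇p is F. ✓
2: ◇¬p is F, ◇p is F. ✗
3: ◇¬p is T, ◇p is F. ✓
5: ◇¬p is T, ◇p is T. ✓
6: ◇¬p is T, ◇p is T. ✓
7: ◇¬p is T, ◇p is F. ✓
8: ◇¬p is T, ◇p is T. ✓
— 6 worlds.
For p ∧ □p ∨ ¬p:
1: p ∧ □p is F, ¬p is T. ✓
2: p ∧ □p is F, ¬p is T. ✓
3: p ∧ □p is F, ¬p is T. ✓
5: p ∧ □p is F, ¬p is F. ✗
6: p ∧ □p is F, ¬p is F. ✗
7: p ∧ □p is F, ¬p is F. ✗
8: p ∧ □p is F, ¬p is F. ✗
— 3 worlds.

6 and 3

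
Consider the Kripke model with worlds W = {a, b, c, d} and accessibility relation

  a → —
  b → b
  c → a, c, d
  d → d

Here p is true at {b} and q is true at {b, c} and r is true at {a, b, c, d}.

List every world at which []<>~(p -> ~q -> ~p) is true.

{a}

a: no successors, so []<>~(p -> ~q -> ~p) holds vacuously. ✓
b: successors {b}; <>~(p -> ~q -> ~p) there: b:F. ✗
c: successors {a, c, d}; <>~(p -> ~q -> ~p) there: a:F, c:F, d:F. ✗
d: successors {d}; <>~(p -> ~q -> ~p) there: d:F. ✗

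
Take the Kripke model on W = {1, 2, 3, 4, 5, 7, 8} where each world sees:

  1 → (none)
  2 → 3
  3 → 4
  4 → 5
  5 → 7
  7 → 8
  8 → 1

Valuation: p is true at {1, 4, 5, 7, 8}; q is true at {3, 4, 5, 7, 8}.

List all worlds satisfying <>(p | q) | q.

1: <>(p | q) is F, q is F. ✗
2: <>(p | q) is T, q is F. ✓
3: <>(p | q) is T, q is T. ✓
4: <>(p | q) is T, q is T. ✓
5: <>(p | q) is T, q is T. ✓
7: <>(p | q) is T, q is T. ✓
8: <>(p | q) is T, q is T. ✓

{2, 3, 4, 5, 7, 8}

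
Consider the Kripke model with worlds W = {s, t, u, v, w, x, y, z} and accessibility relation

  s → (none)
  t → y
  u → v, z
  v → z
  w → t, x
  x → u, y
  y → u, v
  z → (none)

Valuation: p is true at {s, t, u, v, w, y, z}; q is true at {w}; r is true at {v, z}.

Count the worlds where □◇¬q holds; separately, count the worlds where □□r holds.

For □◇¬q:
s: no successors, so □◇¬q holds vacuously. ✓
t: successors {y}; ◇¬q there: y:T. ✓
u: successors {v, z}; ◇¬q there: v:T, z:F. ✗
v: successors {z}; ◇¬q there: z:F. ✗
w: successors {t, x}; ◇¬q there: t:T, x:T. ✓
x: successors {u, y}; ◇¬q there: u:T, y:T. ✓
y: successors {u, v}; ◇¬q there: u:T, v:T. ✓
z: no successors, so □◇¬q holds vacuously. ✓
— 6 worlds.
For □□r:
s: no successors, so □□r holds vacuously. ✓
t: successors {y}; □r there: y:F. ✗
u: successors {v, z}; □r there: v:T, z:T. ✓
v: successors {z}; □r there: z:T. ✓
w: successors {t, x}; □r there: t:F, x:F. ✗
x: successors {u, y}; □r there: u:T, y:F. ✗
y: successors {u, v}; □r there: u:T, v:T. ✓
z: no successors, so □□r holds vacuously. ✓
— 5 worlds.

6 and 5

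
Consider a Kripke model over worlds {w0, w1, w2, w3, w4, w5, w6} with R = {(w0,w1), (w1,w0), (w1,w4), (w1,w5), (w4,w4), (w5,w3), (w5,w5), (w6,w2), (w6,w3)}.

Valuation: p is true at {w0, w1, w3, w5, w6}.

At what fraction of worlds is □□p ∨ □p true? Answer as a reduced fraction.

w0: □□p is F, □p is T. ✓
w1: □□p is F, □p is F. ✗
w2: □□p is T, □p is T. ✓
w3: □□p is T, □p is T. ✓
w4: □□p is F, □p is F. ✗
w5: □□p is T, □p is T. ✓
w6: □□p is T, □p is F. ✓
That's 5 of 7 worlds, so 5/7.

5/7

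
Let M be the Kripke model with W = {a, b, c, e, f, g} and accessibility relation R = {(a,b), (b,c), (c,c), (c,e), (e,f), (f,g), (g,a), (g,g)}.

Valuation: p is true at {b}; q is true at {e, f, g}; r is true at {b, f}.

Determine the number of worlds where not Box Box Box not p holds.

2

a: Box Box Box not p is T. ✗
b: Box Box Box not p is T. ✗
c: Box Box Box not p is T. ✗
e: Box Box Box not p is T. ✗
f: Box Box Box not p is F. ✓
g: Box Box Box not p is F. ✓
Satisfying worlds: {f, g}.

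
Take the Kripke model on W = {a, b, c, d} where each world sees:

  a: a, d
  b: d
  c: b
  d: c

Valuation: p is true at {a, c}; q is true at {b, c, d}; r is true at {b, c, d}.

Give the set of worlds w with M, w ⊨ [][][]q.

a: successors {a, d}; [][]q there: a:F, d:T. ✗
b: successors {d}; [][]q there: d:T. ✓
c: successors {b}; [][]q there: b:T. ✓
d: successors {c}; [][]q there: c:T. ✓

{b, c, d}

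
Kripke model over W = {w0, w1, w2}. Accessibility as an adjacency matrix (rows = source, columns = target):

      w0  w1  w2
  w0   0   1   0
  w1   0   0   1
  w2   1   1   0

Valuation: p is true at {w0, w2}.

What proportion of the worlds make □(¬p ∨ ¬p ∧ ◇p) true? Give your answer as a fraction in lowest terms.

1/3

w0: successors {w1}; ¬p ∨ ¬p ∧ ◇p there: w1:T. ✓
w1: successors {w2}; ¬p ∨ ¬p ∧ ◇p there: w2:F. ✗
w2: successors {w0, w1}; ¬p ∨ ¬p ∧ ◇p there: w0:F, w1:T. ✗
That's 1 of 3 worlds, so 1/3.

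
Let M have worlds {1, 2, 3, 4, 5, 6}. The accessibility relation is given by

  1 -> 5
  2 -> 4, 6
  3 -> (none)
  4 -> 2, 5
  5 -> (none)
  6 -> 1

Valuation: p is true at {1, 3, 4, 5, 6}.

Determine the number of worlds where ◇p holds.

1: successors {5}; p there: 5:T. ✓
2: successors {4, 6}; p there: 4:T, 6:T. ✓
3: no successors, so ◇p fails. ✗
4: successors {2, 5}; p there: 2:F, 5:T. ✓
5: no successors, so ◇p fails. ✗
6: successors {1}; p there: 1:T. ✓
Satisfying worlds: {1, 2, 4, 6}.

4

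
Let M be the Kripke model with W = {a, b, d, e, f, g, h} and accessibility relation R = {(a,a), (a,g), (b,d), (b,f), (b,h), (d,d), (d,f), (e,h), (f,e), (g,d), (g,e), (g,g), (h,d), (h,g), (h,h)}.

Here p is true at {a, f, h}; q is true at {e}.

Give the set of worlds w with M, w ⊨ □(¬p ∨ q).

a: successors {a, g}; ¬p ∨ q there: a:F, g:T. ✗
b: successors {d, f, h}; ¬p ∨ q there: d:T, f:F, h:F. ✗
d: successors {d, f}; ¬p ∨ q there: d:T, f:F. ✗
e: successors {h}; ¬p ∨ q there: h:F. ✗
f: successors {e}; ¬p ∨ q there: e:T. ✓
g: successors {d, e, g}; ¬p ∨ q there: d:T, e:T, g:T. ✓
h: successors {d, g, h}; ¬p ∨ q there: d:T, g:T, h:F. ✗

{f, g}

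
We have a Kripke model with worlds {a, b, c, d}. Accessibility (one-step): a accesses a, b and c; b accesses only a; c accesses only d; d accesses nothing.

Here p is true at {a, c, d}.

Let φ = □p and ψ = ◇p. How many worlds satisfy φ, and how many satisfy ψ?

For □p:
a: successors {a, b, c}; p there: a:T, b:F, c:T. ✗
b: successors {a}; p there: a:T. ✓
c: successors {d}; p there: d:T. ✓
d: no successors, so □p holds vacuously. ✓
— 3 worlds.
For ◇p:
a: successors {a, b, c}; p there: a:T, b:F, c:T. ✓
b: successors {a}; p there: a:T. ✓
c: successors {d}; p there: d:T. ✓
d: no successors, so ◇p fails. ✗
— 3 worlds.

3 and 3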